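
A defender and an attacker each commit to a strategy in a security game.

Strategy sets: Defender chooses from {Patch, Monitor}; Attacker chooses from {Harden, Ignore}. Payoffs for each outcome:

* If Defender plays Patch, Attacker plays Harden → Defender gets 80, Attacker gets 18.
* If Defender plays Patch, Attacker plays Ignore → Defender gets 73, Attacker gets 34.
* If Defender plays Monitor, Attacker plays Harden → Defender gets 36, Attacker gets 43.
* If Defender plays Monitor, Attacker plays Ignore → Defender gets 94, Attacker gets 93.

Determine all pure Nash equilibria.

For each strategy profile, look for a profitable unilateral deviation.
(Patch, Harden): Attacker can switch to Ignore (18 → 34). Not NE.
(Patch, Ignore): Defender can switch to Monitor (73 → 94). Not NE.
(Monitor, Harden): Defender can switch to Patch (36 → 80). Not NE.
(Monitor, Ignore): Defender gets 94, best alternative 73; Attacker gets 93, best alternative 43. No profitable deviation — NE.

Pure NE: (Monitor, Ignore)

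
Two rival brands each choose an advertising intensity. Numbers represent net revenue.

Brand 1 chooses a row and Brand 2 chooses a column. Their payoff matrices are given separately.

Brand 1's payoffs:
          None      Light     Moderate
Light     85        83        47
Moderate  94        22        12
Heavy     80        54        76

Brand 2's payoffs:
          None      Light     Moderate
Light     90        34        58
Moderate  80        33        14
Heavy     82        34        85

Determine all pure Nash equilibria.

Brand 1 against None: payoffs 85, 94, 80 → best response Moderate.
Brand 1 against Light: payoffs 83, 22, 54 → best response Light.
Brand 1 against Moderate: payoffs 47, 12, 76 → best response Heavy.
Brand 2 against Light: payoffs 90, 34, 58 → best response None.
Brand 2 against Moderate: payoffs 80, 33, 14 → best response None.
Brand 2 against Heavy: payoffs 82, 34, 85 → best response Moderate.
Mutual best responses: (Moderate, None); (Heavy, Moderate).

(Moderate, None) and (Heavy, Moderate)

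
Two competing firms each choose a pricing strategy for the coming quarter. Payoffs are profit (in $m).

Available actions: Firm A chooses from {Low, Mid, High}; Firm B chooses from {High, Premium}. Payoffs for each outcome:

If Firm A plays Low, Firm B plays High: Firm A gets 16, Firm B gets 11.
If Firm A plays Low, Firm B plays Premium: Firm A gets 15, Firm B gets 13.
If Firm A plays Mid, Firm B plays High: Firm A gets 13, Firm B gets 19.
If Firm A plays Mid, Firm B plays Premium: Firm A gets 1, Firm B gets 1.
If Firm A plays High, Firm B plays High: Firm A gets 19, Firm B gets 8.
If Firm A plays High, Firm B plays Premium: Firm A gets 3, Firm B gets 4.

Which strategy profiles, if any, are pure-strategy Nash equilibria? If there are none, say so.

(Low, Premium) and (High, High)

Mark each player's best response to every combination of opponents' strategies; a profile where every player is best-responding is a pure Nash equilibrium.
Firm A against High: payoffs 16, 13, 19 → best response High.
Firm A against Premium: payoffs 15, 1, 3 → best response Low.
Firm B against Low: payoffs 11, 13 → best response Premium.
Firm B against Mid: payoffs 19, 1 → best response High.
Firm B against High: payoffs 8, 4 → best response High.
Mutual best responses: (Low, Premium); (High, High).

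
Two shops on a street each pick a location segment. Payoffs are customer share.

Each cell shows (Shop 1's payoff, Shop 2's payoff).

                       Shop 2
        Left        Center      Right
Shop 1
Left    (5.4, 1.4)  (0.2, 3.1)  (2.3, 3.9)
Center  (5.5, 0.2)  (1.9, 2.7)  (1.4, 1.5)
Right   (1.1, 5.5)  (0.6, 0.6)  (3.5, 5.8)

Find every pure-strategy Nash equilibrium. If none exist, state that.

Pure-strategy Nash equilibria: (Center, Center); (Right, Right)

Shop 1 against Left: payoffs 5.4, 5.5, 1.1 → best response Center.
Shop 1 against Center: payoffs 0.2, 1.9, 0.6 → best response Center.
Shop 1 against Right: payoffs 2.3, 1.4, 3.5 → best response Right.
Shop 2 against Left: payoffs 1.4, 3.1, 3.9 → best response Right.
Shop 2 against Center: payoffs 0.2, 2.7, 1.5 → best response Center.
Shop 2 against Right: payoffs 5.5, 0.6, 5.8 → best response Right.
Mutual best responses: (Center, Center); (Right, Right).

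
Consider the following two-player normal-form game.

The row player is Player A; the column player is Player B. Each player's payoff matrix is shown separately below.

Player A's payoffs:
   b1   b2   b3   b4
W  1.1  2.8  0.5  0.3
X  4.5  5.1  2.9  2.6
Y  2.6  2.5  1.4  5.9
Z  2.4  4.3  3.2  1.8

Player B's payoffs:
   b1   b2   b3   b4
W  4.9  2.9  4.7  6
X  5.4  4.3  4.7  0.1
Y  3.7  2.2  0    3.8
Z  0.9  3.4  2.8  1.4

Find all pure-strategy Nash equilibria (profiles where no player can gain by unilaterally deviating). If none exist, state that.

Player A against b1: payoffs 1.1, 4.5, 2.6, 2.4 → best response X.
Player A against b2: payoffs 2.8, 5.1, 2.5, 4.3 → best response X.
Player A against b3: payoffs 0.5, 2.9, 1.4, 3.2 → best response Z.
Player A against b4: payoffs 0.3, 2.6, 5.9, 1.8 → best response Y.
Player B against W: payoffs 4.9, 2.9, 4.7, 6 → best response b4.
Player B against X: payoffs 5.4, 4.3, 4.7, 0.1 → best response b1.
Player B against Y: payoffs 3.7, 2.2, 0, 3.8 → best response b4.
Player B against Z: payoffs 0.9, 3.4, 2.8, 1.4 → best response b2.
Mutual best responses: (X, b1); (Y, b4).

The pure Nash equilibria are (X, b1), (Y, b4).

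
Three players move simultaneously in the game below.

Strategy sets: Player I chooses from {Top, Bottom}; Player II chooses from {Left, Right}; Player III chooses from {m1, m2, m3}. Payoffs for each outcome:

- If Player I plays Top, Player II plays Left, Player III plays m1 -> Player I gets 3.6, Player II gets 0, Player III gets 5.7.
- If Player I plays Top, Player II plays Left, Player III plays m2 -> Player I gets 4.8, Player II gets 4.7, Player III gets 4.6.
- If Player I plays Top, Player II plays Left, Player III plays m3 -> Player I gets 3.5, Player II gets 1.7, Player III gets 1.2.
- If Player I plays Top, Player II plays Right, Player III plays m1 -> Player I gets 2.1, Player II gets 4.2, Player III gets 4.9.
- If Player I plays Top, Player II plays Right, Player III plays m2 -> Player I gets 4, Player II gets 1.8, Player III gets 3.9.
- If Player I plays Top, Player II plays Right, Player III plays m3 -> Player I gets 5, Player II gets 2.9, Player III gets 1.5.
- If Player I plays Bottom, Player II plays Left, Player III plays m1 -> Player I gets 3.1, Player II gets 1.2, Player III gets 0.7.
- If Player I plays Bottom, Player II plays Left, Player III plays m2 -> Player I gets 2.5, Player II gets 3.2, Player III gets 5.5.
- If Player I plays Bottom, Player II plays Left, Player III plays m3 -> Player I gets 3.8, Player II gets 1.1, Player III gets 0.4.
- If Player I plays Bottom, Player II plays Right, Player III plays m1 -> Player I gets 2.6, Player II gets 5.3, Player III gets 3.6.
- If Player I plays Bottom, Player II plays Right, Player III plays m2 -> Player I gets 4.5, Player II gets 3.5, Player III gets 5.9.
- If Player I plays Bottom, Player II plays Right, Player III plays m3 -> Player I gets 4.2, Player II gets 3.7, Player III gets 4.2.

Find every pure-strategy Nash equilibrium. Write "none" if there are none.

Player I against (Left, m1): payoffs 3.6, 3.1 → best response Top.
Player I against (Left, m2): payoffs 4.8, 2.5 → best response Top.
Player I against (Left, m3): payoffs 3.5, 3.8 → best response Bottom.
Player I against (Right, m1): payoffs 2.1, 2.6 → best response Bottom.
Player I against (Right, m2): payoffs 4, 4.5 → best response Bottom.
Player I against (Right, m3): payoffs 5, 4.2 → best response Top.
Player II against (Top, m1): payoffs 0, 4.2 → best response Right.
Player II against (Top, m2): payoffs 4.7, 1.8 → best response Left.
Player II against (Top, m3): payoffs 1.7, 2.9 → best response Right.
Player II against (Bottom, m1): payoffs 1.2, 5.3 → best response Right.
Player II against (Bottom, m2): payoffs 3.2, 3.5 → best response Right.
Player II against (Bottom, m3): payoffs 1.1, 3.7 → best response Right.
Player III against (Top, Left): payoffs 5.7, 4.6, 1.2 → best response m1.
Player III against (Top, Right): payoffs 4.9, 3.9, 1.5 → best response m1.
Player III against (Bottom, Left): payoffs 0.7, 5.5, 0.4 → best response m2.
Player III against (Bottom, Right): payoffs 3.6, 5.9, 4.2 → best response m2.
Mutual best responses: (Bottom, Right, m2).

(Bottom, Right, m2)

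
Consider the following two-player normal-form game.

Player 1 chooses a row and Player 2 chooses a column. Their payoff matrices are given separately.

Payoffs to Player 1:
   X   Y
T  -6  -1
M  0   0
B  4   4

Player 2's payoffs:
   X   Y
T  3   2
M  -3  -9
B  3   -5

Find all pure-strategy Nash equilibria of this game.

Pure NE: (B, X)

(T, X): Player 1 can switch to M (-6 → 0). Not NE.
(T, Y): Player 1 can switch to M (-1 → 0). Not NE.
(M, X): Player 1 can switch to B (0 → 4). Not NE.
(M, Y): Player 1 can switch to B (0 → 4). Not NE.
(B, X): Player 1 gets 4, best alternative 0; Player 2 gets 3, best alternative -5. No profitable deviation — NE.
(B, Y): Player 2 can switch to X (-5 → 3). Not NE.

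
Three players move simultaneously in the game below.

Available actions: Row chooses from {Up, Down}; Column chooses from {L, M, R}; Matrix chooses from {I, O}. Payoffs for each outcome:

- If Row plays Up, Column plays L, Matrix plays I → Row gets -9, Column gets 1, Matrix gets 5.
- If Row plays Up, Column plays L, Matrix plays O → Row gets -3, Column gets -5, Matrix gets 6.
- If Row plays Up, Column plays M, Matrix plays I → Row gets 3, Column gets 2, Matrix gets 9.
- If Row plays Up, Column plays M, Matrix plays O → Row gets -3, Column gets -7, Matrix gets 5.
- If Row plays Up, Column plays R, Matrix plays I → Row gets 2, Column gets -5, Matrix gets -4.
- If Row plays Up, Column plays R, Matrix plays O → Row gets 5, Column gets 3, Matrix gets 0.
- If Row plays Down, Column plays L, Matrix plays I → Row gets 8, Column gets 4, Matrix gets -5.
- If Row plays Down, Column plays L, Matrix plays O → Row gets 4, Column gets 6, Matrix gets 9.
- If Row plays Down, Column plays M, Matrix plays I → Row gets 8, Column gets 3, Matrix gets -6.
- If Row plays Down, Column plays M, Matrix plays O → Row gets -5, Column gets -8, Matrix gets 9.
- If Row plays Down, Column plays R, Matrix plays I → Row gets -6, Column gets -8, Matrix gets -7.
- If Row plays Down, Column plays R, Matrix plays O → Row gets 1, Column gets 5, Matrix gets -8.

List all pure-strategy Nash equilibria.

(Up, R, O); (Down, L, O)

Mark each player's best response to every combination of opponents' strategies; a profile where every player is best-responding is a pure Nash equilibrium.
Row against (L, I): payoffs -9, 8 → best response Down.
Row against (L, O): payoffs -3, 4 → best response Down.
Row against (M, I): payoffs 3, 8 → best response Down.
Row against (M, O): payoffs -3, -5 → best response Up.
Row against (R, I): payoffs 2, -6 → best response Up.
Row against (R, O): payoffs 5, 1 → best response Up.
Column against (Up, I): payoffs 1, 2, -5 → best response M.
Column against (Up, O): payoffs -5, -7, 3 → best response R.
Column against (Down, I): payoffs 4, 3, -8 → best response L.
Column against (Down, O): payoffs 6, -8, 5 → best response L.
Matrix against (Up, L): payoffs 5, 6 → best response O.
Matrix against (Up, M): payoffs 9, 5 → best response I.
Matrix against (Up, R): payoffs -4, 0 → best response O.
Matrix against (Down, L): payoffs -5, 9 → best response O.
Matrix against (Down, M): payoffs -6, 9 → best response O.
Matrix against (Down, R): payoffs -7, -8 → best response I.
Mutual best responses: (Up, R, O); (Down, L, O).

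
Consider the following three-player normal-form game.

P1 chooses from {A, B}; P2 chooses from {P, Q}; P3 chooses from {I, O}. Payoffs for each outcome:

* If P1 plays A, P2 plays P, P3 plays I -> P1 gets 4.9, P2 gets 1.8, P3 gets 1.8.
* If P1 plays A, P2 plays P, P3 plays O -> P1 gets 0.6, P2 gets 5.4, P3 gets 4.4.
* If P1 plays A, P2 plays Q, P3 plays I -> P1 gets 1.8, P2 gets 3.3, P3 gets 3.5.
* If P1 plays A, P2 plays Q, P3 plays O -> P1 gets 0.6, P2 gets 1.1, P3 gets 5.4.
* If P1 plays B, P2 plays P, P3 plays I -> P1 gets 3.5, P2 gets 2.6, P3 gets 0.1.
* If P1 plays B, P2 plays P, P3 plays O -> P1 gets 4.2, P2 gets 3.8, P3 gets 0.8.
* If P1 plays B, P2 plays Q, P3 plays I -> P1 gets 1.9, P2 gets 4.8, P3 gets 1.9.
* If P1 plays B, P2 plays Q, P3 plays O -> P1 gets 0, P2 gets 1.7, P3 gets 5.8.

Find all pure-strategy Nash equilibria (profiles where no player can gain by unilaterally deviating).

P1 against (P, I): payoffs 4.9, 3.5 → best response A.
P1 against (P, O): payoffs 0.6, 4.2 → best response B.
P1 against (Q, I): payoffs 1.8, 1.9 → best response B.
P1 against (Q, O): payoffs 0.6, 0 → best response A.
P2 against (A, I): payoffs 1.8, 3.3 → best response Q.
P2 against (A, O): payoffs 5.4, 1.1 → best response P.
P2 against (B, I): payoffs 2.6, 4.8 → best response Q.
P2 against (B, O): payoffs 3.8, 1.7 → best response P.
P3 against (A, P): payoffs 1.8, 4.4 → best response O.
P3 against (A, Q): payoffs 3.5, 5.4 → best response O.
P3 against (B, P): payoffs 0.1, 0.8 → best response O.
P3 against (B, Q): payoffs 1.9, 5.8 → best response O.
Mutual best responses: (B, P, O).

Pure NE: (B, P, O)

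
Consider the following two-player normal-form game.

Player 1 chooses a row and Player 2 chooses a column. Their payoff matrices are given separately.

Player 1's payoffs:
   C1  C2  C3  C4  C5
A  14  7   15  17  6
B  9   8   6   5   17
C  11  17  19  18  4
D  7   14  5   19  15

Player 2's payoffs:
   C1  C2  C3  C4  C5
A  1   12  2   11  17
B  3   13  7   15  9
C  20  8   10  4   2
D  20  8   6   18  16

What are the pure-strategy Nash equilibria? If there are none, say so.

Player 1 against C1: payoffs 14, 9, 11, 7 → best response A.
Player 1 against C2: payoffs 7, 8, 17, 14 → best response C.
Player 1 against C3: payoffs 15, 6, 19, 5 → best response C.
Player 1 against C4: payoffs 17, 5, 18, 19 → best response D.
Player 1 against C5: payoffs 6, 17, 4, 15 → best response B.
Player 2 against A: payoffs 1, 12, 2, 11, 17 → best response C5.
Player 2 against B: payoffs 3, 13, 7, 15, 9 → best response C4.
Player 2 against C: payoffs 20, 8, 10, 4, 2 → best response C1.
Player 2 against D: payoffs 20, 8, 6, 18, 16 → best response C1.
No profile is a mutual best response for all players.

There is no pure-strategy Nash equilibrium.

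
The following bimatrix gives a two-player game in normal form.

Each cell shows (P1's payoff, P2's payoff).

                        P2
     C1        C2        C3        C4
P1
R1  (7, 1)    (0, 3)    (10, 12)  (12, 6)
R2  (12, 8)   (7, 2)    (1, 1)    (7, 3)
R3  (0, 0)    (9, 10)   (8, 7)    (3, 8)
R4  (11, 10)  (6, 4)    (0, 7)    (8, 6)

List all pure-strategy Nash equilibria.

P1 against C1: payoffs 7, 12, 0, 11 → best response R2.
P1 against C2: payoffs 0, 7, 9, 6 → best response R3.
P1 against C3: payoffs 10, 1, 8, 0 → best response R1.
P1 against C4: payoffs 12, 7, 3, 8 → best response R1.
P2 against R1: payoffs 1, 3, 12, 6 → best response C3.
P2 against R2: payoffs 8, 2, 1, 3 → best response C1.
P2 against R3: payoffs 0, 10, 7, 8 → best response C2.
P2 against R4: payoffs 10, 4, 7, 6 → best response C1.
Mutual best responses: (R1, C3); (R2, C1); (R3, C2).

(R1, C3) and (R2, C1) and (R3, C2)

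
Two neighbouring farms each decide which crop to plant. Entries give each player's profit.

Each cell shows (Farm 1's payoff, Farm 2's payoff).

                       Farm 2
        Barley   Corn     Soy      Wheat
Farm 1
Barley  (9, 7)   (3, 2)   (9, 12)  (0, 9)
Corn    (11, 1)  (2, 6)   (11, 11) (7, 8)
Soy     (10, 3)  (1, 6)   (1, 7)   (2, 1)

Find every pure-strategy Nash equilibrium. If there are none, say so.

(Barley, Barley): Farm 1 can switch to Corn (9 → 11). Not NE.
(Barley, Corn): Farm 2 can switch to Barley (2 → 7). Not NE.
(Barley, Soy): Farm 1 can switch to Corn (9 → 11). Not NE.
(Barley, Wheat): Farm 1 can switch to Corn (0 → 7). Not NE.
(Corn, Barley): Farm 2 can switch to Corn (1 → 6). Not NE.
(Corn, Corn): Farm 1 can switch to Barley (2 → 3). Not NE.
(Corn, Soy): Farm 1 gets 11, best alternative 9; Farm 2 gets 11, best alternative 8. No profitable deviation — NE.
(The remaining 5 profiles each have a profitable deviation by the same check.)

The unique pure-strategy Nash equilibrium is (Corn, Soy).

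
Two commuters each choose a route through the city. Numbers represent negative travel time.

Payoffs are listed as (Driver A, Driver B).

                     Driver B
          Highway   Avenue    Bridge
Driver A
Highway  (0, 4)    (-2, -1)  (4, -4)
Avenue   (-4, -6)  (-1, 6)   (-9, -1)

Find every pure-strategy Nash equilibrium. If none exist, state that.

Driver A against Highway: payoffs 0, -4 → best response Highway.
Driver A against Avenue: payoffs -2, -1 → best response Avenue.
Driver A against Bridge: payoffs 4, -9 → best response Highway.
Driver B against Highway: payoffs 4, -1, -4 → best response Highway.
Driver B against Avenue: payoffs -6, 6, -1 → best response Avenue.
Mutual best responses: (Highway, Highway); (Avenue, Avenue).

The pure Nash equilibria are (Highway, Highway), (Avenue, Avenue).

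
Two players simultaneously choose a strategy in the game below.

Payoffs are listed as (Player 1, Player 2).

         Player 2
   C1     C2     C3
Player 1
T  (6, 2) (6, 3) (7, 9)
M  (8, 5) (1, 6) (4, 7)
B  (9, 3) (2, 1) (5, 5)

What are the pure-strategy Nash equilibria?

Player 1 against C1: payoffs 6, 8, 9 → best response B.
Player 1 against C2: payoffs 6, 1, 2 → best response T.
Player 1 against C3: payoffs 7, 4, 5 → best response T.
Player 2 against T: payoffs 2, 3, 9 → best response C3.
Player 2 against M: payoffs 5, 6, 7 → best response C3.
Player 2 against B: payoffs 3, 1, 5 → best response C3.
Mutual best responses: (T, C3).

Pure NE: (T, C3)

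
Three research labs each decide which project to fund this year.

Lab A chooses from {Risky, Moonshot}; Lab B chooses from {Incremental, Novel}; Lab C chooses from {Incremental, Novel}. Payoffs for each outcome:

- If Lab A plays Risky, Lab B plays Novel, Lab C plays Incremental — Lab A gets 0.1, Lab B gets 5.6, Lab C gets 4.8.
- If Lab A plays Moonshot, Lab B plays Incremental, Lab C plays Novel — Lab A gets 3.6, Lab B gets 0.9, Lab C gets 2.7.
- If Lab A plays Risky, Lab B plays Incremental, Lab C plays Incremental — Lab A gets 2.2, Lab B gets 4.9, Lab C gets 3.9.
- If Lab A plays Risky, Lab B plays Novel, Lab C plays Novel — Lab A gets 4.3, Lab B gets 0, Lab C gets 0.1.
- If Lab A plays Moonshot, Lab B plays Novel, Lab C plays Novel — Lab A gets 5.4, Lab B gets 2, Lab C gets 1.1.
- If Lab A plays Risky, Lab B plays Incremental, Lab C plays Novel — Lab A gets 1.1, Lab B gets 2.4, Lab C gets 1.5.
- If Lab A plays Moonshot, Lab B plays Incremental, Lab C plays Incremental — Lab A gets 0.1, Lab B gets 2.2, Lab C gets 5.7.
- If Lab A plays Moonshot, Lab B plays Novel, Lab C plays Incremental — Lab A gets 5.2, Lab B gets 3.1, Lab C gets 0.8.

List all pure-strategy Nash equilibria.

(Moonshot, Novel, Novel)

(Risky, Incremental, Incremental): Lab B can switch to Novel (4.9 → 5.6). Not NE.
(Risky, Incremental, Novel): Lab A can switch to Moonshot (1.1 → 3.6). Not NE.
(Risky, Novel, Incremental): Lab A can switch to Moonshot (0.1 → 5.2). Not NE.
(Risky, Novel, Novel): Lab A can switch to Moonshot (4.3 → 5.4). Not NE.
(Moonshot, Incremental, Incremental): Lab A can switch to Risky (0.1 → 2.2). Not NE.
(Moonshot, Incremental, Novel): Lab B can switch to Novel (0.9 → 2). Not NE.
(Moonshot, Novel, Novel): Lab A gets 5.4, best alternative 4.3; Lab B gets 2, best alternative 0.9; Lab C gets 1.1, best alternative 0.8. No profitable deviation — NE.
(The remaining 1 profile has a profitable deviation by the same check.)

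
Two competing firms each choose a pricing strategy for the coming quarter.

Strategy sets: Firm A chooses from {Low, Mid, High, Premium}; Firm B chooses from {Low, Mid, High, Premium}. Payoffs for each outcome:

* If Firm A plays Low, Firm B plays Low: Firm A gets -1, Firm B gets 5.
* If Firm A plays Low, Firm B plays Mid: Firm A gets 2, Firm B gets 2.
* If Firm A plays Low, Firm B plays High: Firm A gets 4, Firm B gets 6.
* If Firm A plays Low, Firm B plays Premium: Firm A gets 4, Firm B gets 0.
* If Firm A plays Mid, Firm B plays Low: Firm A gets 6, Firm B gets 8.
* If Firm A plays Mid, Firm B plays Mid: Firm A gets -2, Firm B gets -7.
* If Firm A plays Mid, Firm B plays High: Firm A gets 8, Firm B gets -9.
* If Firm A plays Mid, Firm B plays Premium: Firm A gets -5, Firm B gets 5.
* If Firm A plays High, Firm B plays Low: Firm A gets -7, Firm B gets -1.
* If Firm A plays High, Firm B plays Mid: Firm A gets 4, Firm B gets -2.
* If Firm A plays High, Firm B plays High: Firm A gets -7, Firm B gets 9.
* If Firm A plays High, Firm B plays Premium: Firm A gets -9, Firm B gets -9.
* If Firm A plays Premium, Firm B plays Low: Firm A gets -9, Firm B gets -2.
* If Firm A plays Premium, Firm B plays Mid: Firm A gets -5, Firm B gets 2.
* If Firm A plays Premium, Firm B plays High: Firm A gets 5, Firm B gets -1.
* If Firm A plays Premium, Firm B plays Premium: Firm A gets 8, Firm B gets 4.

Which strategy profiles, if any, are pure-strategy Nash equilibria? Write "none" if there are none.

(Mid, Low), (Premium, Premium)

(Low, Low): Firm A can switch to Mid (-1 → 6). Not NE.
(Low, Mid): Firm A can switch to High (2 → 4). Not NE.
(Low, High): Firm A can switch to Mid (4 → 8). Not NE.
(Low, Premium): Firm A can switch to Premium (4 → 8). Not NE.
(Mid, Low): Firm A gets 6, best alternative -1; Firm B gets 8, best alternative 5. No profitable deviation — NE.
(Mid, Mid): Firm A can switch to Low (-2 → 2). Not NE.
(Mid, High): Firm B can switch to Low (-9 → 8). Not NE.
(Mid, Premium): Firm A can switch to Low (-5 → 4). Not NE.
(High, Low): Firm A can switch to Low (-7 → -1). Not NE.
(High, Mid): Firm B can switch to Low (-2 → -1). Not NE.
(High, High): Firm A can switch to Low (-7 → 4). Not NE.
(Premium, Premium): Firm A gets 8, best alternative 4; Firm B gets 4, best alternative 2. No profitable deviation — NE.
(The remaining 4 profiles each have a profitable deviation by the same check.)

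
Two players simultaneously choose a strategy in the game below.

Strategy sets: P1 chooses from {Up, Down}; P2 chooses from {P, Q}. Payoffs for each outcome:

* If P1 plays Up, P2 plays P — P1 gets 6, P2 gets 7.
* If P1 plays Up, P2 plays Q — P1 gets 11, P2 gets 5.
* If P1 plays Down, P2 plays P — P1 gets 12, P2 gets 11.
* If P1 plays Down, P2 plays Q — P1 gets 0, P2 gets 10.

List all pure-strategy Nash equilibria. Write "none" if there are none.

(Down, P)

(Up, P): P1 can switch to Down (6 → 12). Not NE.
(Up, Q): P2 can switch to P (5 → 7). Not NE.
(Down, P): P1 gets 12, best alternative 6; P2 gets 11, best alternative 10. No profitable deviation — NE.
(Down, Q): P1 can switch to Up (0 → 11). Not NE.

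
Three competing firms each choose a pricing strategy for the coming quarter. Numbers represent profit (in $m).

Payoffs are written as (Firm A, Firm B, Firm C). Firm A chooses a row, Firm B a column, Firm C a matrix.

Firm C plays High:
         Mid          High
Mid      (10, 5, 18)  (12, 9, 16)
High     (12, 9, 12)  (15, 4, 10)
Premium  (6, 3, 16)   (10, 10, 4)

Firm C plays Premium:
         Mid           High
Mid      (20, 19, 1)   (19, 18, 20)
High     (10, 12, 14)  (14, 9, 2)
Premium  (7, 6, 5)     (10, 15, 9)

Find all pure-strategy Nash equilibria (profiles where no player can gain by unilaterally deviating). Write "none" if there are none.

none

Firm A against (Mid, High): payoffs 10, 12, 6 → best response High.
Firm A against (Mid, Premium): payoffs 20, 10, 7 → best response Mid.
Firm A against (High, High): payoffs 12, 15, 10 → best response High.
Firm A against (High, Premium): payoffs 19, 14, 10 → best response Mid.
Firm B against (Mid, High): payoffs 5, 9 → best response High.
Firm B against (Mid, Premium): payoffs 19, 18 → best response Mid.
Firm B against (High, High): payoffs 9, 4 → best response Mid.
Firm B against (High, Premium): payoffs 12, 9 → best response Mid.
Firm B against (Premium, High): payoffs 3, 10 → best response High.
Firm B against (Premium, Premium): payoffs 6, 15 → best response High.
Firm C against (Mid, Mid): payoffs 18, 1 → best response High.
Firm C against (Mid, High): payoffs 16, 20 → best response Premium.
Firm C against (High, Mid): payoffs 12, 14 → best response Premium.
Firm C against (High, High): payoffs 10, 2 → best response High.
Firm C against (Premium, Mid): payoffs 16, 5 → best response High.
Firm C against (Premium, High): payoffs 4, 9 → best response Premium.
No profile is a mutual best response for all players.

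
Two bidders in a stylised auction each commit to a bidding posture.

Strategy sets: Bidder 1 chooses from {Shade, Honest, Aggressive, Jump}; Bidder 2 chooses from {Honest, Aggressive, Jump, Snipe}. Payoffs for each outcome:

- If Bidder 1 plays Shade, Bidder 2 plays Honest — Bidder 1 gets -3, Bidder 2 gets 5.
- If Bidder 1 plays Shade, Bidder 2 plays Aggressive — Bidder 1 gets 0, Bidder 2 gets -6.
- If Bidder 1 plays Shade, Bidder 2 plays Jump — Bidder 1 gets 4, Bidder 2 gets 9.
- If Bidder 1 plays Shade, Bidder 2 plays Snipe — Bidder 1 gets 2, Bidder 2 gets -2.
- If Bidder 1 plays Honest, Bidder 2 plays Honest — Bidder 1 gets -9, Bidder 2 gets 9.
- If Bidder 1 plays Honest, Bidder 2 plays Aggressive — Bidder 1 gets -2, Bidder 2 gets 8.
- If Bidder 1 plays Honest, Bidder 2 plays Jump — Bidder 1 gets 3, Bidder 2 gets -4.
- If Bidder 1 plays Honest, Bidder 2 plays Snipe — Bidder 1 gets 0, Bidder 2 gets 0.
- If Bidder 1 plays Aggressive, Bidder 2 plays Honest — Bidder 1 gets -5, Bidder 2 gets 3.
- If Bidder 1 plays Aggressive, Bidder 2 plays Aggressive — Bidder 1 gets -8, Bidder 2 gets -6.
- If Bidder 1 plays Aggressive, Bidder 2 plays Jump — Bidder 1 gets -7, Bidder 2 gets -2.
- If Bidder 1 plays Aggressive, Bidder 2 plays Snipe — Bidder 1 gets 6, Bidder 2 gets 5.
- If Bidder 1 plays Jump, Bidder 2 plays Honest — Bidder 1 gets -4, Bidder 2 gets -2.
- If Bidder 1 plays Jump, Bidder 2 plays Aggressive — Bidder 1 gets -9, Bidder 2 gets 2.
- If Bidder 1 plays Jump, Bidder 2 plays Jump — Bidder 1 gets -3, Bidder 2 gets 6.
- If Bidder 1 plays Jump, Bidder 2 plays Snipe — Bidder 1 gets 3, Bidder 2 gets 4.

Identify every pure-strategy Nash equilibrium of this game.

The pure Nash equilibria are (Shade, Jump) and (Aggressive, Snipe).

(Shade, Honest): Bidder 2 can switch to Jump (5 → 9). Not NE.
(Shade, Aggressive): Bidder 2 can switch to Honest (-6 → 5). Not NE.
(Shade, Jump): Bidder 1 gets 4, best alternative 3; Bidder 2 gets 9, best alternative 5. No profitable deviation — NE.
(Shade, Snipe): Bidder 1 can switch to Aggressive (2 → 6). Not NE.
(Honest, Honest): Bidder 1 can switch to Shade (-9 → -3). Not NE.
(Honest, Aggressive): Bidder 1 can switch to Shade (-2 → 0). Not NE.
(Honest, Jump): Bidder 1 can switch to Shade (3 → 4). Not NE.
(Aggressive, Snipe): Bidder 1 gets 6, best alternative 3; Bidder 2 gets 5, best alternative 3. No profitable deviation — NE.
(The remaining 8 profiles each have a profitable deviation by the same check.)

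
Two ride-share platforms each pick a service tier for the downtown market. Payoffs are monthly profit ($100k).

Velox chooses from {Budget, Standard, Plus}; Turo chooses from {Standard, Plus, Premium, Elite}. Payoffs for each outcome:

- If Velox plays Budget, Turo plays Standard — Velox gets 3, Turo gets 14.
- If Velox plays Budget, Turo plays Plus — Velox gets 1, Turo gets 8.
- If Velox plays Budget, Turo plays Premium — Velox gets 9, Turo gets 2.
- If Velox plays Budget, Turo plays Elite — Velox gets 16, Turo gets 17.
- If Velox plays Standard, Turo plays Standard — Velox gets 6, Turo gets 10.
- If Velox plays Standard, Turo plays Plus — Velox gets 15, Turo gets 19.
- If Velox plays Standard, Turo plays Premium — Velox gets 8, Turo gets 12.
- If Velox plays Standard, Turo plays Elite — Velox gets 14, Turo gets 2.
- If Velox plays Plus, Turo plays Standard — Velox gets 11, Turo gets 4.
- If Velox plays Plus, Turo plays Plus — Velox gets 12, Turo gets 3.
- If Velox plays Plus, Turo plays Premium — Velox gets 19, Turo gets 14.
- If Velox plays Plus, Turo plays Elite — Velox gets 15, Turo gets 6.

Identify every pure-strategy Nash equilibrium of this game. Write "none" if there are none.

The pure Nash equilibria are (Budget, Elite) and (Standard, Plus) and (Plus, Premium).

Velox against Standard: payoffs 3, 6, 11 → best response Plus.
Velox against Plus: payoffs 1, 15, 12 → best response Standard.
Velox against Premium: payoffs 9, 8, 19 → best response Plus.
Velox against Elite: payoffs 16, 14, 15 → best response Budget.
Turo against Budget: payoffs 14, 8, 2, 17 → best response Elite.
Turo against Standard: payoffs 10, 19, 12, 2 → best response Plus.
Turo against Plus: payoffs 4, 3, 14, 6 → best response Premium.
Mutual best responses: (Budget, Elite); (Standard, Plus); (Plus, Premium).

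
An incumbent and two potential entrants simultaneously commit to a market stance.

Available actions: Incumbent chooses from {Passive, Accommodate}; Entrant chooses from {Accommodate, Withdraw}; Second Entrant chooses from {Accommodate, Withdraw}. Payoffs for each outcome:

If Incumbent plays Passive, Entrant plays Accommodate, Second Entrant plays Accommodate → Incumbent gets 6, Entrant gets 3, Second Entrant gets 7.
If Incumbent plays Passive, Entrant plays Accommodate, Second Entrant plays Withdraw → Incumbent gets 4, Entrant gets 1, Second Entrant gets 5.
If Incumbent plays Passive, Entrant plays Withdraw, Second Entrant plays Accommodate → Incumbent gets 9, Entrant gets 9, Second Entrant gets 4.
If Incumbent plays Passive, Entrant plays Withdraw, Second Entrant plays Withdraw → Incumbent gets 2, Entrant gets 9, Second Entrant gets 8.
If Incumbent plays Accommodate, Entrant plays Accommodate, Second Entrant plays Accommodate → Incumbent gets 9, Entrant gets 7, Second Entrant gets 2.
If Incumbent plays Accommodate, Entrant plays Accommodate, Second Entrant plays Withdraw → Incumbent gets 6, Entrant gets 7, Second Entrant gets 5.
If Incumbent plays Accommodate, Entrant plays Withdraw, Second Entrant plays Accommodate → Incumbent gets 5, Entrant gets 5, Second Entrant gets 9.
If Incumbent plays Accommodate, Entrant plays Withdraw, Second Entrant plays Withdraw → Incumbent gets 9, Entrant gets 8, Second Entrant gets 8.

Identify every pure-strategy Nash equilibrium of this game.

(Passive, Accommodate, Accommodate): Incumbent can switch to Accommodate (6 → 9). Not NE.
(Passive, Accommodate, Withdraw): Incumbent can switch to Accommodate (4 → 6). Not NE.
(Passive, Withdraw, Accommodate): Second Entrant can switch to Withdraw (4 → 8). Not NE.
(Passive, Withdraw, Withdraw): Incumbent can switch to Accommodate (2 → 9). Not NE.
(Accommodate, Accommodate, Accommodate): Second Entrant can switch to Withdraw (2 → 5). Not NE.
(Accommodate, Accommodate, Withdraw): Entrant can switch to Withdraw (7 → 8). Not NE.
(Accommodate, Withdraw, Accommodate): Incumbent can switch to Passive (5 → 9). Not NE.
(Accommodate, Withdraw, Withdraw): Second Entrant can switch to Accommodate (8 → 9). Not NE.

There is no pure-strategy Nash equilibrium.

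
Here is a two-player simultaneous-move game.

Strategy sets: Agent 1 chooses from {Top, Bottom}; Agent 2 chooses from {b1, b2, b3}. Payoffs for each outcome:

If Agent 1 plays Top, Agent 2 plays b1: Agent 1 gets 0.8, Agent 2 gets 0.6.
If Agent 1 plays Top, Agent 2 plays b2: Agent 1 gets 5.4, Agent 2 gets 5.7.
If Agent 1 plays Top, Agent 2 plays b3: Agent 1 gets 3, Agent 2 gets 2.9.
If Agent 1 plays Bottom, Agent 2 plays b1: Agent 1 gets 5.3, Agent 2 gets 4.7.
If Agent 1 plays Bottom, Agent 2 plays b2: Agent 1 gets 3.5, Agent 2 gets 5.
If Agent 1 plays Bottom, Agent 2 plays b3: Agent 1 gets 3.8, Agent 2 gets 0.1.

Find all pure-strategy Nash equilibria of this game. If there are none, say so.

Pure NE: (Top, b2)

Agent 1 against b1: payoffs 0.8, 5.3 → best response Bottom.
Agent 1 against b2: payoffs 5.4, 3.5 → best response Top.
Agent 1 against b3: payoffs 3, 3.8 → best response Bottom.
Agent 2 against Top: payoffs 0.6, 5.7, 2.9 → best response b2.
Agent 2 against Bottom: payoffs 4.7, 5, 0.1 → best response b2.
Mutual best responses: (Top, b2).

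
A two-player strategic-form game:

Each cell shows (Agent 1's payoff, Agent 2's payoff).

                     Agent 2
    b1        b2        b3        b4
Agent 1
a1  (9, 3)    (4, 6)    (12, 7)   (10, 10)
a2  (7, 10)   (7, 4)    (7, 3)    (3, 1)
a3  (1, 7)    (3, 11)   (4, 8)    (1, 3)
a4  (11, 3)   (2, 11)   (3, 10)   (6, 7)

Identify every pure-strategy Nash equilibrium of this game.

Check each profile: it is a Nash equilibrium iff no player can strictly gain by switching unilaterally.
(a1, b1): Agent 1 can switch to a4 (9 → 11). Not NE.
(a1, b2): Agent 1 can switch to a2 (4 → 7). Not NE.
(a1, b3): Agent 2 can switch to b4 (7 → 10). Not NE.
(a1, b4): Agent 1 gets 10, best alternative 6; Agent 2 gets 10, best alternative 7. No profitable deviation — NE.
(a2, b1): Agent 1 can switch to a1 (7 → 9). Not NE.
(a2, b2): Agent 2 can switch to b1 (4 → 10). Not NE.
(a2, b3): Agent 1 can switch to a1 (7 → 12). Not NE.
(The remaining 9 profiles each have a profitable deviation by the same check.)

(a1, b4)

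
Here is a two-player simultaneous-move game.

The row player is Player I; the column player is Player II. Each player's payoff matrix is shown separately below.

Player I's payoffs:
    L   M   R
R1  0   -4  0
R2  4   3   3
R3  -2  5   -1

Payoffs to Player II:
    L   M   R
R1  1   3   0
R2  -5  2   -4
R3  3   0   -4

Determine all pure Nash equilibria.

There is no pure-strategy Nash equilibrium.

Player I against L: payoffs 0, 4, -2 → best response R2.
Player I against M: payoffs -4, 3, 5 → best response R3.
Player I against R: payoffs 0, 3, -1 → best response R2.
Player II against R1: payoffs 1, 3, 0 → best response M.
Player II against R2: payoffs -5, 2, -4 → best response M.
Player II against R3: payoffs 3, 0, -4 → best response L.
No profile is a mutual best response for all players.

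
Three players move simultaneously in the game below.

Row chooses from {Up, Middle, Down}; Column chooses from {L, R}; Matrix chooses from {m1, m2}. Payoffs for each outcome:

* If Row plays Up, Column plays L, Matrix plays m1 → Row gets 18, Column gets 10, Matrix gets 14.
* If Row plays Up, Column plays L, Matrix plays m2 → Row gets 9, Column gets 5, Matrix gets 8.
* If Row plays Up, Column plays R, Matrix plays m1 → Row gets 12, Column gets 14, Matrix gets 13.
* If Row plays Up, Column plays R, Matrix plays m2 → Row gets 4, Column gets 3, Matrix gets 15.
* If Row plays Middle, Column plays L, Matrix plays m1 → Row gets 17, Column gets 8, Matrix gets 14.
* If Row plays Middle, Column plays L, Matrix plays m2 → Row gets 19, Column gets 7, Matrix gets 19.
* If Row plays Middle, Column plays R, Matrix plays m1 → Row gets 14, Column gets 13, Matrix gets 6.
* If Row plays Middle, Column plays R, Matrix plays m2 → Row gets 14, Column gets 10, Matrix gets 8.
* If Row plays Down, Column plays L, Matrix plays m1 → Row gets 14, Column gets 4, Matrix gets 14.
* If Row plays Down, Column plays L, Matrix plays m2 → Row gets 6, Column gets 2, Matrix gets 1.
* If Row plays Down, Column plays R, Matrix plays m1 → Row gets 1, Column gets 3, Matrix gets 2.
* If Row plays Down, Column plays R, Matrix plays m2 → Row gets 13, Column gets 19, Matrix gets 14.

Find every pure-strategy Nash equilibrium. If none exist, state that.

Row against (L, m1): payoffs 18, 17, 14 → best response Up.
Row against (L, m2): payoffs 9, 19, 6 → best response Middle.
Row against (R, m1): payoffs 12, 14, 1 → best response Middle.
Row against (R, m2): payoffs 4, 14, 13 → best response Middle.
Column against (Up, m1): payoffs 10, 14 → best response R.
Column against (Up, m2): payoffs 5, 3 → best response L.
Column against (Middle, m1): payoffs 8, 13 → best response R.
Column against (Middle, m2): payoffs 7, 10 → best response R.
Column against (Down, m1): payoffs 4, 3 → best response L.
Column against (Down, m2): payoffs 2, 19 → best response R.
Matrix against (Up, L): payoffs 14, 8 → best response m1.
Matrix against (Up, R): payoffs 13, 15 → best response m2.
Matrix against (Middle, L): payoffs 14, 19 → best response m2.
Matrix against (Middle, R): payoffs 6, 8 → best response m2.
Matrix against (Down, L): payoffs 14, 1 → best response m1.
Matrix against (Down, R): payoffs 2, 14 → best response m2.
Mutual best responses: (Middle, R, m2).

(Middle, R, m2)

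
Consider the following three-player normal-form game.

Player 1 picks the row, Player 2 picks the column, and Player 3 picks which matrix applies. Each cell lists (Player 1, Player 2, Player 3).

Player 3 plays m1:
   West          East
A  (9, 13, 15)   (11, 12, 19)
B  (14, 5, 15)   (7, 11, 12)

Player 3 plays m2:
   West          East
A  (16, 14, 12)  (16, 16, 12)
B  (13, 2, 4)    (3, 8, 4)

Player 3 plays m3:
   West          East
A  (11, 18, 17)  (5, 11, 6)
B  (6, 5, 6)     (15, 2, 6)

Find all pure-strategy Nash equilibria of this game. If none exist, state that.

The unique pure-strategy Nash equilibrium is (A, West, m3).

Player 1 against (West, m1): payoffs 9, 14 → best response B.
Player 1 against (West, m2): payoffs 16, 13 → best response A.
Player 1 against (West, m3): payoffs 11, 6 → best response A.
Player 1 against (East, m1): payoffs 11, 7 → best response A.
Player 1 against (East, m2): payoffs 16, 3 → best response A.
Player 1 against (East, m3): payoffs 5, 15 → best response B.
Player 2 against (A, m1): payoffs 13, 12 → best response West.
Player 2 against (A, m2): payoffs 14, 16 → best response East.
Player 2 against (A, m3): payoffs 18, 11 → best response West.
Player 2 against (B, m1): payoffs 5, 11 → best response East.
Player 2 against (B, m2): payoffs 2, 8 → best response East.
Player 2 against (B, m3): payoffs 5, 2 → best response West.
Player 3 against (A, West): payoffs 15, 12, 17 → best response m3.
Player 3 against (A, East): payoffs 19, 12, 6 → best response m1.
Player 3 against (B, West): payoffs 15, 4, 6 → best response m1.
Player 3 against (B, East): payoffs 12, 4, 6 → best response m1.
Mutual best responses: (A, West, m3).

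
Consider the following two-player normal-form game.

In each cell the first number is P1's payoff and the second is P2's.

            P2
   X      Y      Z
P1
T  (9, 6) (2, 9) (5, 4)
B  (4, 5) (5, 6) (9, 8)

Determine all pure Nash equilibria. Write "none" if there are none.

Pure NE: (B, Z)

(T, X): P2 can switch to Y (6 → 9). Not NE.
(T, Y): P1 can switch to B (2 → 5). Not NE.
(T, Z): P1 can switch to B (5 → 9). Not NE.
(B, X): P1 can switch to T (4 → 9). Not NE.
(B, Y): P2 can switch to Z (6 → 8). Not NE.
(B, Z): P1 gets 9, best alternative 5; P2 gets 8, best alternative 6. No profitable deviation — NE.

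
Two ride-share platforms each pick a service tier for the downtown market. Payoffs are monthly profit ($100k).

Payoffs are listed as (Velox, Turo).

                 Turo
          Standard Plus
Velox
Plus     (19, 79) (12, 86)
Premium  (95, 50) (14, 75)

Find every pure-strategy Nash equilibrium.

(Plus, Standard): Velox can switch to Premium (19 → 95). Not NE.
(Plus, Plus): Velox can switch to Premium (12 → 14). Not NE.
(Premium, Standard): Turo can switch to Plus (50 → 75). Not NE.
(Premium, Plus): Velox gets 14, best alternative 12; Turo gets 75, best alternative 50. No profitable deviation — NE.

The unique pure-strategy Nash equilibrium is (Premium, Plus).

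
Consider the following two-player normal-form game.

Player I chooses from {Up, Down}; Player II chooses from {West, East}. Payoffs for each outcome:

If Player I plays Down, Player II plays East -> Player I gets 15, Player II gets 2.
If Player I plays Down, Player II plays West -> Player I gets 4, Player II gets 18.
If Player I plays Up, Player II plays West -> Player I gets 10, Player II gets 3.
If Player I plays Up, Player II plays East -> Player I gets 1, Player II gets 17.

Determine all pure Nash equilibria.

(Up, West): Player II can switch to East (3 → 17). Not NE.
(Up, East): Player I can switch to Down (1 → 15). Not NE.
(Down, West): Player I can switch to Up (4 → 10). Not NE.
(Down, East): Player II can switch to West (2 → 18). Not NE.

There is no pure-strategy Nash equilibrium.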